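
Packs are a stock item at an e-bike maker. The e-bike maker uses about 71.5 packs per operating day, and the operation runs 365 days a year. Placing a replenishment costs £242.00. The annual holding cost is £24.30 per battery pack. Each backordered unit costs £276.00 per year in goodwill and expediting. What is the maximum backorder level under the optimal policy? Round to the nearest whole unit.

Annual demand D = 71.5 × 365 = 26,097.5.
With planned backorders, Q* = √(2DS/H) · √((H+B)/B).
√(2DS/H) = √(2 × 26,097.5 × 242 / 24.3) = 720.973.
√((H+B)/B) = √((24.3+276)/276) = 1.0431.
Q* ≈ 752.042.
S* = Q* · H/(H+B) = 752.042 × 24.3/300.3 ≈ 60.855.

S* ≈ 61 packs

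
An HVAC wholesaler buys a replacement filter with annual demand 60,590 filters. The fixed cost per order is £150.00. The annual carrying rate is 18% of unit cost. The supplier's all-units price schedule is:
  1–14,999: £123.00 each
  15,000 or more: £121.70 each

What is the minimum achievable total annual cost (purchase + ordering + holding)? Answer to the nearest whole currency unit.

TC* ≈ £7,472,631

Holding cost per unit per year at price C is H = 0.18·C.
For each price level, check whether its EOQ is feasible; otherwise the best quantity at that price is the breakpoint.
EOQ at £123.00 = 906.1 (feasible in tier 1): TC = 60,590×£123.00 + (60,590/906.1)×150 + (906.1/2)×0.18×£123.00 = £7,472,630.88.
EOQ at £121.70 = 910.9 < 15000, so use break Q=15000: TC = 60,590×£121.70 + (60,590/15000.0)×150 + (15000.0/2)×0.18×£121.70 = £7,538,703.90.
Lowest total cost among the candidates is at Q = 906.1.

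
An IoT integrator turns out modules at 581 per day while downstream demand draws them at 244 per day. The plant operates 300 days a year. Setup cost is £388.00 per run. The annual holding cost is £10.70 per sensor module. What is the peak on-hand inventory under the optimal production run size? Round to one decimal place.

I_max ≈ 1,754.8 modules

Annual demand D = 244 × 300 = 73,200.
Production build-up factor (1 − d/p) = 1 − 244/581 = 0.5800.
Q* = √(2DS / (H(1 − d/p))) = √(2 × 73,200 × 388 / (10.7 × 0.5800)).
= √(56,803,200 / 6.2064) ≈ 3025.294.
Maximum inventory = Q*(1 − d/p) = 3025.294 × 0.5800 ≈ 1754.775.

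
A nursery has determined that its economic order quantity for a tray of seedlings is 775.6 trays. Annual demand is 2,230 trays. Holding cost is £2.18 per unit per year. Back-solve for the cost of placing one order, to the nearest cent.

S ≈ £294.03

Invert the EOQ relation Q*² = 2DS/H.
From Q* = √(2DS/H): S = Q*²H / (2D) = 775.6² × 2.18 / (2 × 2,230) = 294.0338.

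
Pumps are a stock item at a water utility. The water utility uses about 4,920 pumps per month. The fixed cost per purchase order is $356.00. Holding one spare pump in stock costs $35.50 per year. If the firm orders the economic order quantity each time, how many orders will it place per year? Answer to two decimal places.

Annual demand D = 4,920 × 12 = 59,040.
Q* = √(2DS/H) = √(2 × 59,040 × 356 / 35.5) ≈ 1088.18.
Orders per year = D / Q* = 59,040 / 1088.18 ≈ 54.256.

N ≈ 54.26 orders per year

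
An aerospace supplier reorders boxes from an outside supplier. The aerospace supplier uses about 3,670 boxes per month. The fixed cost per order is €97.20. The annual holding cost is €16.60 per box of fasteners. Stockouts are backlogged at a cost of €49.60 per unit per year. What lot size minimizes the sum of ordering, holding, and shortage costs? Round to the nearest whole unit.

Annual demand D = 3,670 × 12 = 44,040.
With planned backorders, Q* = √(2DS/H) · √((H+B)/B).
√(2DS/H) = √(2 × 44,040 × 97.2 / 16.6) = 718.154.
√((H+B)/B) = √((16.6+49.6)/49.6) = 1.1553.
Q* ≈ 829.671.

Q* ≈ 830 boxes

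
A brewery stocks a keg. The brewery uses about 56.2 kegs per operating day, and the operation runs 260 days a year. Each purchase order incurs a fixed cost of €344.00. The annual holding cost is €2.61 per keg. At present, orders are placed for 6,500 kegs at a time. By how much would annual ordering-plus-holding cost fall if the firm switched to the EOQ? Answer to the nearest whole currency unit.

Extra cost ≈ €4,133 per year

Annual demand D = 56.2 × 260 = 14,612.
EOQ = √(2DS/H) = √(2 × 14,612 × 344 / 2.61) ≈ 1962.59.
Cost at Q* = (D/Q*)S + (Q*/2)H = √(2DSH) ≈ €5,122.35.
Cost at Q = 6,500: (14,612/6,500)×344 + (6,500/2)×2.61 = €773.31 + €8,482.50 = €9,255.81.
Excess = €9,255.81 − €5,122.35 = €4,133.46.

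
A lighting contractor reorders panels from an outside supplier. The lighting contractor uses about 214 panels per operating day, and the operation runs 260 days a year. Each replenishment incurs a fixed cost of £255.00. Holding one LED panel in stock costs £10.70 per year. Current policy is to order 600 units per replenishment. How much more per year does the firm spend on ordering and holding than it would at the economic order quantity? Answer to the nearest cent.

Extra cost ≈ £9,432.09 per year

Annual demand D = 214 × 260 = 55,640.
EOQ = √(2DS/H) = √(2 × 55,640 × 255 / 10.7) ≈ 1628.50.
Cost at Q* = (D/Q*)S + (Q*/2)H = √(2DSH) ≈ £17,424.91.
Cost at Q = 600: (55,640/600)×255 + (600/2)×10.7 = £23,647.00 + £3,210.00 = £26,857.00.
Excess = £26,857.00 − £17,424.91 = £9,432.09.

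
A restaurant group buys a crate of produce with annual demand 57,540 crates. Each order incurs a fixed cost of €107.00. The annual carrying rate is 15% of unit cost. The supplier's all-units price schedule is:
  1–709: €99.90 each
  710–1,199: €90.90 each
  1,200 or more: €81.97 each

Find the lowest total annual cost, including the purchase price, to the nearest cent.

Holding cost per unit per year at price C is H = 0.15·C.
Candidates are each tier's EOQ (if it falls in that tier) and each price-break quantity.
Tier 1 (€99.90): EOQ = 906.5 exceeds tier's upper bound 709, so this tier is dominated.
EOQ at €90.90 = 950.3 (feasible in tier 2): TC = 57,540×€90.90 + (57,540/950.3)×107 + (950.3/2)×0.15×€90.90 = €5,243,343.45.
EOQ at €81.97 = 1000.7 < 1200, so use break Q=1200: TC = 57,540×€81.97 + (57,540/1200.0)×107 + (1200.0/2)×0.15×€81.97 = €4,729,061.75.
Lowest total cost among the candidates is at Q = 1200.0.

TC* ≈ €4,729,061.75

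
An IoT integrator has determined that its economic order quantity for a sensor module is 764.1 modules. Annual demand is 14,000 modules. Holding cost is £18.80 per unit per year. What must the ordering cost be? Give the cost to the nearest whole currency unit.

S ≈ £392

The basic EOQ model gives Q* = √(2DS/H); rearrange for the unknown.
From Q* = √(2DS/H): S = Q*²H / (2D) = 764.1² × 18.8 / (2 × 14,000) = 392.0128.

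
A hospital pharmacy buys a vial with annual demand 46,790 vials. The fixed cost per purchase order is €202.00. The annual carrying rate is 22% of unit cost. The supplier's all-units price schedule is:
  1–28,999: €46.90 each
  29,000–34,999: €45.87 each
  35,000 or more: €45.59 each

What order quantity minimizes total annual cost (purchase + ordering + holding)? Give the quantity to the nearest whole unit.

Q* ≈ 1,354 vials

Holding cost per unit per year at price C is H = 0.22·C.
For each price level, check whether its EOQ is feasible; otherwise the best quantity at that price is the breakpoint.
EOQ at €46.90 = 1353.5 (feasible in tier 1): TC = 46,790×€46.90 + (46,790/1353.5)×202 + (1353.5/2)×0.22×€46.90 = €2,208,416.77.
EOQ at €45.87 = 1368.6 < 29000, so use break Q=29000: TC = 46,790×€45.87 + (46,790/29000.0)×202 + (29000.0/2)×0.22×€45.87 = €2,292,908.52.
EOQ at €45.59 = 1372.8 < 35000, so use break Q=35000: TC = 46,790×€45.59 + (46,790/35000.0)×202 + (35000.0/2)×0.22×€45.59 = €2,308,947.65.
Lowest total cost is €2,208,416.77 at Q = 1353.5.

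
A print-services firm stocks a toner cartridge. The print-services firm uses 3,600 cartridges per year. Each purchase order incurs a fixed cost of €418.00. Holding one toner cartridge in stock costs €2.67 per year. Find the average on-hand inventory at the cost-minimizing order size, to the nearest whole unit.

Q* = √(2DS/H) = √(2 × 3,600 × 418 / 2.67) ≈ 1061.69.
Average inventory = Q*/2 ≈ 1061.69 / 2 = 530.846.

Average inventory ≈ 531 cartridges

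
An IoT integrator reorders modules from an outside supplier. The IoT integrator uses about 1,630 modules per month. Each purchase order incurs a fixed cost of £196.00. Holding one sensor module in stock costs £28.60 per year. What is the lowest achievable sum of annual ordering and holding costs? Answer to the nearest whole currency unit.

TC* ≈ £14,808

Annual demand D = 1,630 × 12 = 19,560.
Q* = √(2DS/H) = √(2 × 19,560 × 196 / 28.6) ≈ 517.78.
At the optimum the two cost components are equal, so total cost = 2·(Q*/2)H = Q*·H.
Minimum total = √(2DSH) = √(2 × 19,560 × 196 × 28.6) ≈ 14808.480.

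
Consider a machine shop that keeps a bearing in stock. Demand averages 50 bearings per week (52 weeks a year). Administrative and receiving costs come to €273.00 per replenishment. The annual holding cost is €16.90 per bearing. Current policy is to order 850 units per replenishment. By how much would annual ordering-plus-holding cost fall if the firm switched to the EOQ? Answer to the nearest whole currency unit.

Extra cost ≈ €3,119 per year

Annual demand D = 50 × 52 = 2,600.
EOQ = √(2DS/H) = √(2 × 2,600 × 273 / 16.9) ≈ 289.83.
Cost at Q* = (D/Q*)S + (Q*/2)H = √(2DSH) ≈ €4,898.09.
Cost at Q = 850: (2,600/850)×273 + (850/2)×16.9 = €835.06 + €7,182.50 = €8,017.56.
Excess = €8,017.56 − €4,898.09 = €3,119.47.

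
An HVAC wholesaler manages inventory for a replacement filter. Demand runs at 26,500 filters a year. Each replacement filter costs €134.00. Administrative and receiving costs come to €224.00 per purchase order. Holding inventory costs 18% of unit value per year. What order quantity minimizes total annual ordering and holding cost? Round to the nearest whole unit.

Holding cost H = 0.18 × €134.00 = €24.1200 per unit per year.
EOQ = √(2DS / H) = √(2 × 26,500 × 224 / 24.12).
= √(11,872,000 / 24.12) = √492,205.6385 ≈ 701.574.

Q* ≈ 702 filters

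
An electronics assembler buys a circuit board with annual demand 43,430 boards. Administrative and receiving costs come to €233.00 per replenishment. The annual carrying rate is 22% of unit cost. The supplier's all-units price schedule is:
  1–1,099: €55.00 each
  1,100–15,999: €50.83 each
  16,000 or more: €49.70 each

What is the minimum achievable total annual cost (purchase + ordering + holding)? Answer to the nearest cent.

Holding cost per unit per year at price C is H = 0.22·C.
Candidates are each tier's EOQ (if it falls in that tier) and each price-break quantity.
Tier 1 (€55.00): EOQ = 1293.3 exceeds tier's upper bound 1099, so this tier is dominated.
EOQ at €50.83 = 1345.3 (feasible in tier 2): TC = 43,430×€50.83 + (43,430/1345.3)×233 + (1345.3/2)×0.22×€50.83 = €2,222,590.76.
EOQ at €49.70 = 1360.5 < 16000, so use break Q=16000: TC = 43,430×€49.70 + (43,430/16000.0)×233 + (16000.0/2)×0.22×€49.70 = €2,246,575.45.
Lowest total cost among the candidates is at Q = 1345.3.

TC* ≈ €2,222,590.76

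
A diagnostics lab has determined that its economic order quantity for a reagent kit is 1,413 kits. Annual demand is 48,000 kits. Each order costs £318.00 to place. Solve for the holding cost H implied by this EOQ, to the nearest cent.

The basic EOQ model gives Q* = √(2DS/H); rearrange for the unknown.
From Q* = √(2DS/H): H = 2DS / Q*² = 2 × 48,000 × 318 / 1,413² = 15.2902.

H ≈ £15.29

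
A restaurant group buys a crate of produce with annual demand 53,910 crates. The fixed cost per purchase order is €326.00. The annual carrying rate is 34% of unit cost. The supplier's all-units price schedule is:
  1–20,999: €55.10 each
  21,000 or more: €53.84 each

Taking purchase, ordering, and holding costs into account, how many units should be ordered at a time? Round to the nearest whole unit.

Q* ≈ 1,370 crates

Holding cost per unit per year at price C is H = 0.34·C.
For each price level, check whether its EOQ is feasible; otherwise the best quantity at that price is the breakpoint.
EOQ at €55.10 = 1369.8 (feasible in tier 1): TC = 53,910×€55.10 + (53,910/1369.8)×326 + (1369.8/2)×0.34×€55.10 = €2,996,102.01.
EOQ at €53.84 = 1385.7 < 21000, so use break Q=21000: TC = 53,910×€53.84 + (53,910/21000.0)×326 + (21000.0/2)×0.34×€53.84 = €3,095,560.09.
Lowest total cost is €2,996,102.01 at Q = 1369.8.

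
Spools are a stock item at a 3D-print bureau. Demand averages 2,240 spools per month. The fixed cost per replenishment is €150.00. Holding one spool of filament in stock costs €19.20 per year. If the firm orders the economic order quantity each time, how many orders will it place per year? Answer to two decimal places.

Annual demand D = 2,240 × 12 = 26,880.
The optimal lot size = √(2DS/H) = √(2 × 26,880 × 150 / 19.2) ≈ 648.07.
Orders per year = D / Q* = 26,880 / 648.07 ≈ 41.477.

N ≈ 41.48 orders per year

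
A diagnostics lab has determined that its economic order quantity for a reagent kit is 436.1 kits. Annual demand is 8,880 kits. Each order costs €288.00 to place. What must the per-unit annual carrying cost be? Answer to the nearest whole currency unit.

H ≈ €27

Invert the EOQ relation Q*² = 2DS/H.
From Q* = √(2DS/H): H = 2DS / Q*² = 2 × 8,880 × 288 / 436.1² = 26.8945.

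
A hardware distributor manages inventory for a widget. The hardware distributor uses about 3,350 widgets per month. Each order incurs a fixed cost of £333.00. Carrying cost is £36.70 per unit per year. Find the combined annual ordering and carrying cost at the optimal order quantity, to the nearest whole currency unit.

Annual demand D = 3,350 × 12 = 40,200.
EOQ = √(2DS/H) = √(2 × 40,200 × 333 / 36.7) ≈ 854.12.
At the optimum the two cost components are equal, so total cost = 2·(Q*/2)H = Q*·H.
Minimum total = √(2DSH) = √(2 × 40,200 × 333 × 36.7) ≈ 31346.075.

TC* ≈ £31,346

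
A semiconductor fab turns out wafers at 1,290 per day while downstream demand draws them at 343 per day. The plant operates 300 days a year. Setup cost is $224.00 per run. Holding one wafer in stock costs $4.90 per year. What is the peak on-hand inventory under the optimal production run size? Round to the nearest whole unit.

I_max ≈ 2,628 wafers

Annual demand D = 343 × 300 = 102,900.
Production build-up factor (1 − d/p) = 1 − 343/1,290 = 0.7341.
Q* = √(2DS / (H(1 − d/p))) = √(2 × 102,900 × 224 / (4.9 × 0.7341)).
= √(46,099,200 / 3.5971) ≈ 3579.880.
Maximum inventory = Q*(1 − d/p) = 3579.880 × 0.7341 ≈ 2628.021.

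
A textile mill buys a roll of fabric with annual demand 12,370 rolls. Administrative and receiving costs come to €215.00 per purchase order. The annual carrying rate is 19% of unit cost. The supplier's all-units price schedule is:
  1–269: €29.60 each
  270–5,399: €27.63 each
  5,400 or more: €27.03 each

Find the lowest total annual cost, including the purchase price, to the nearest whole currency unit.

TC* ≈ €347,067

Holding cost per unit per year at price C is H = 0.19·C.
Candidates are each tier's EOQ (if it falls in that tier) and each price-break quantity.
Tier 1 (€29.60): EOQ = 972.5 exceeds tier's upper bound 269, so this tier is dominated.
EOQ at €27.63 = 1006.6 (feasible in tier 2): TC = 12,370×€27.63 + (12,370/1006.6)×215 + (1006.6/2)×0.19×€27.63 = €347,067.39.
EOQ at €27.03 = 1017.7 < 5400, so use break Q=5400: TC = 12,370×€27.03 + (12,370/5400.0)×215 + (5400.0/2)×0.19×€27.03 = €348,720.00.
Lowest total cost among the candidates is at Q = 1006.6.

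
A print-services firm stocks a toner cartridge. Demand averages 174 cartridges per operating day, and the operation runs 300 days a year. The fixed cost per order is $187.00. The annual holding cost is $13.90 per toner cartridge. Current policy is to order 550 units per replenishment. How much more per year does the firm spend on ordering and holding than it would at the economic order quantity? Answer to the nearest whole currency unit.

Extra cost ≈ $5,097 per year

Annual demand D = 174 × 300 = 52,200.
EOQ = √(2DS/H) = √(2 × 52,200 × 187 / 13.9) ≈ 1185.12.
Cost at Q* = (D/Q*)S + (Q*/2)H = √(2DSH) ≈ $16,473.22.
Cost at Q = 550: (52,200/550)×187 + (550/2)×13.9 = $17,748.00 + $3,822.50 = $21,570.50.
Excess = $21,570.50 − $16,473.22 = $5,097.28.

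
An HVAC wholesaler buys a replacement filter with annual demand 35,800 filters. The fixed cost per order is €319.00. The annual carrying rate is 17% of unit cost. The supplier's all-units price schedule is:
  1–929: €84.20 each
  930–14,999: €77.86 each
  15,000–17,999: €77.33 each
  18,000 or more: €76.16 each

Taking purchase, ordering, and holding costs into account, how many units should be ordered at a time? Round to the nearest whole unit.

Q* ≈ 1,314 filters

Holding cost per unit per year at price C is H = 0.17·C.
Evaluate total cost at each tier's feasible EOQ or, if the EOQ is below the tier, at the tier's minimum quantity.
Tier 1 (€84.20): EOQ = 1263.2 exceeds tier's upper bound 929, so this tier is dominated.
EOQ at €77.86 = 1313.6 (feasible in tier 2): TC = 35,800×€77.86 + (35,800/1313.6)×319 + (1313.6/2)×0.17×€77.86 = €2,804,775.35.
EOQ at €77.33 = 1318.1 < 15000, so use break Q=15000: TC = 35,800×€77.33 + (35,800/15000.0)×319 + (15000.0/2)×0.17×€77.33 = €2,867,771.10.
EOQ at €76.16 = 1328.2 < 18000, so use break Q=18000: TC = 35,800×€76.16 + (35,800/18000.0)×319 + (18000.0/2)×0.17×€76.16 = €2,843,687.26.
Lowest total cost is €2,804,775.35 at Q = 1313.6.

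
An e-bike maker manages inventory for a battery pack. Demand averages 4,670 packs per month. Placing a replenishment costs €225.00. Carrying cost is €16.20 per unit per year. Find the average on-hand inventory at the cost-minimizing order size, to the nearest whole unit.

Average inventory ≈ 624 packs

Annual demand D = 4,670 × 12 = 56,040.
EOQ = √(2DS/H) = √(2 × 56,040 × 225 / 16.2) ≈ 1247.66.
Average inventory = Q*/2 ≈ 1247.66 / 2 = 623.832.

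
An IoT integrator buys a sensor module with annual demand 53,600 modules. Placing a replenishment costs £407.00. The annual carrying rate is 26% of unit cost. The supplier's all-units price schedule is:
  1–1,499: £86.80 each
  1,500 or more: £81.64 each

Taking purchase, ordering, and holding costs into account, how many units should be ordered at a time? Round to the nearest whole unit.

Q* ≈ 1,500 modules

Holding cost per unit per year at price C is H = 0.26·C.
For each price level, check whether its EOQ is feasible; otherwise the best quantity at that price is the breakpoint.
EOQ at £86.80 = 1390.4 (feasible in tier 1): TC = 53,600×£86.80 + (53,600/1390.4)×407 + (1390.4/2)×0.26×£86.80 = £4,683,859.15.
EOQ at £81.64 = 1433.7 < 1500, so use break Q=1500: TC = 53,600×£81.64 + (53,600/1500.0)×407 + (1500.0/2)×0.26×£81.64 = £4,406,367.27.
Lowest total cost is £4,406,367.27 at Q = 1500.0.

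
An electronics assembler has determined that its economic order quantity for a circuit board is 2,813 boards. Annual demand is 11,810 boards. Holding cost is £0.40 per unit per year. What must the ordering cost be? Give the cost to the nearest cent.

S ≈ £134.00

Invert the EOQ relation Q*² = 2DS/H.
From Q* = √(2DS/H): S = Q*²H / (2D) = 2,813² × 0.4 / (2 × 11,810) = 134.0046.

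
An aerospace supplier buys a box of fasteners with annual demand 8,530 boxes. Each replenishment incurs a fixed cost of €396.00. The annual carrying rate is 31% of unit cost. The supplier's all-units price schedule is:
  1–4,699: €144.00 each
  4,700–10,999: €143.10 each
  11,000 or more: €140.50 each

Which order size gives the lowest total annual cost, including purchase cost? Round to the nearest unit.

Q* ≈ 389 boxes

Holding cost per unit per year at price C is H = 0.31·C.
For each price level, check whether its EOQ is feasible; otherwise the best quantity at that price is the breakpoint.
EOQ at €144.00 = 389.0 (feasible in tier 1): TC = 8,530×€144.00 + (8,530/389.0)×396 + (389.0/2)×0.31×€144.00 = €1,245,685.98.
EOQ at €143.10 = 390.2 < 4700, so use break Q=4700: TC = 8,530×€143.10 + (8,530/4700.0)×396 + (4700.0/2)×0.31×€143.10 = €1,325,610.05.
EOQ at €140.50 = 393.8 < 11000, so use break Q=11000: TC = 8,530×€140.50 + (8,530/11000.0)×396 + (11000.0/2)×0.31×€140.50 = €1,438,324.58.
Lowest total cost is €1,245,685.98 at Q = 389.0.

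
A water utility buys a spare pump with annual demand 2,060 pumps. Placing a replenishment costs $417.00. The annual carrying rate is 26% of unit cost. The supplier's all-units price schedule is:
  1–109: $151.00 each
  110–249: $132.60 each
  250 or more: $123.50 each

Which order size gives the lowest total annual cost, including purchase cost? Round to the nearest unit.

Holding cost per unit per year at price C is H = 0.26·C.
For each price level, check whether its EOQ is feasible; otherwise the best quantity at that price is the breakpoint.
Tier 1 ($151.00): EOQ = 209.2 exceeds tier's upper bound 109, so this tier is dominated.
EOQ at $132.60 = 223.2 (feasible in tier 2): TC = 2,060×$132.60 + (2,060/223.2)×417 + (223.2/2)×0.26×$132.60 = $280,852.18.
EOQ at $123.50 = 231.3 < 250, so use break Q=250: TC = 2,060×$123.50 + (2,060/250.0)×417 + (250.0/2)×0.26×$123.50 = $261,859.83.
Lowest total cost is $261,859.83 at Q = 250.0.

Q* ≈ 250 pumps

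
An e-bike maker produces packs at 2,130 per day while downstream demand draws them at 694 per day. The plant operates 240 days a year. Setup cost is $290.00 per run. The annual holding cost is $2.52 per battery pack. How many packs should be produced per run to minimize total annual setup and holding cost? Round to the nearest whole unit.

Annual demand D = 694 × 240 = 166,560.
Production build-up factor (1 − d/p) = 1 − 694/2,130 = 0.6742.
Q* = √(2DS / (H(1 − d/p))) = √(2 × 166,560 × 290 / (2.52 × 0.6742)).
= √(96,604,800 / 1.6989) ≈ 7540.700.

Q* ≈ 7,541 packs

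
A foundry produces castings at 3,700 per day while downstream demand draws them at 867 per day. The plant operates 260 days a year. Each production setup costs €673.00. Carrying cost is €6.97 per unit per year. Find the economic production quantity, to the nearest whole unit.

Q* ≈ 7,540 castings

Annual demand D = 867 × 260 = 225,420.
Production build-up factor (1 − d/p) = 1 − 867/3,700 = 0.7657.
Q* = √(2DS / (H(1 − d/p))) = √(2 × 225,420 × 673 / (6.97 × 0.7657)).
= √(303,415,320 / 5.3368) ≈ 7540.149.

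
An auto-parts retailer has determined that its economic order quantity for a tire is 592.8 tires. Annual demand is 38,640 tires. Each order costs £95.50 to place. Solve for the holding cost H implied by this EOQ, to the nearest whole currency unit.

H ≈ £21

The basic EOQ model gives Q* = √(2DS/H); rearrange for the unknown.
From Q* = √(2DS/H): H = 2DS / Q*² = 2 × 38,640 × 95.5 / 592.8² = 21.0017.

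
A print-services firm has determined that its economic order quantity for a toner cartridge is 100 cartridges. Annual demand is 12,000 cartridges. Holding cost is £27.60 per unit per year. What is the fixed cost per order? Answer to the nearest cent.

Invert the EOQ relation Q*² = 2DS/H.
From Q* = √(2DS/H): S = Q*²H / (2D) = 100² × 27.6 / (2 × 12,000) = 11.5000.

S ≈ £11.50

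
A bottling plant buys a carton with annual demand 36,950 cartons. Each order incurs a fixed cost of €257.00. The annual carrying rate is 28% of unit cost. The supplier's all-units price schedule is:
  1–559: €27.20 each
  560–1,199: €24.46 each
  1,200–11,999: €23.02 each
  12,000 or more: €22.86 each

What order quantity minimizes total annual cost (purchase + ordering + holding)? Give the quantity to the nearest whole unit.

Q* ≈ 1,717 cartons

Holding cost per unit per year at price C is H = 0.28·C.
Evaluate total cost at each tier's feasible EOQ or, if the EOQ is below the tier, at the tier's minimum quantity.
Tier 1 (€27.20): EOQ = 1579.2 exceeds tier's upper bound 559, so this tier is dominated.
Tier 2 (€24.46): EOQ = 1665.3 exceeds tier's upper bound 1199, so this tier is dominated.
EOQ at €23.02 = 1716.6 (feasible in tier 3): TC = 36,950×€23.02 + (36,950/1716.6)×257 + (1716.6/2)×0.28×€23.02 = €861,653.21.
EOQ at €22.86 = 1722.5 < 12000, so use break Q=12000: TC = 36,950×€22.86 + (36,950/12000.0)×257 + (12000.0/2)×0.28×€22.86 = €883,873.15.
Lowest total cost is €861,653.21 at Q = 1716.6.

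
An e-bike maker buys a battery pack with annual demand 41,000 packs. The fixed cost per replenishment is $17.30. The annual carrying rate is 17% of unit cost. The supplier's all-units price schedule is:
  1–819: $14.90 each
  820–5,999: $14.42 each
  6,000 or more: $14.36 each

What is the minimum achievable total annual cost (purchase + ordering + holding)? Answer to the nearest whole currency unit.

Holding cost per unit per year at price C is H = 0.17·C.
Candidates are each tier's EOQ (if it falls in that tier) and each price-break quantity.
EOQ at $14.90 = 748.4 (feasible in tier 1): TC = 41,000×$14.90 + (41,000/748.4)×17.3 + (748.4/2)×0.17×$14.90 = $612,795.60.
EOQ at $14.42 = 760.7 < 820, so use break Q=820: TC = 41,000×$14.42 + (41,000/820.0)×17.3 + (820.0/2)×0.17×$14.42 = $593,090.07.
EOQ at $14.36 = 762.3 < 6000, so use break Q=6000: TC = 41,000×$14.36 + (41,000/6000.0)×17.3 + (6000.0/2)×0.17×$14.36 = $596,201.82.
Lowest total cost among the candidates is at Q = 820.0.

TC* ≈ $593,090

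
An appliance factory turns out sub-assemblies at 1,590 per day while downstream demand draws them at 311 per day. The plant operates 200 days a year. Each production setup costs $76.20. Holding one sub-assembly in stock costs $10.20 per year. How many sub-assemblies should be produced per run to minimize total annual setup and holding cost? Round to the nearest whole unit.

Annual demand D = 311 × 200 = 62,200.
Production build-up factor (1 − d/p) = 1 − 311/1,590 = 0.8044.
Q* = √(2DS / (H(1 − d/p))) = √(2 × 62,200 × 76.2 / (10.2 × 0.8044)).
= √(9,479,280 / 8.2049) ≈ 1074.857.

Q* ≈ 1,075 sub-assemblies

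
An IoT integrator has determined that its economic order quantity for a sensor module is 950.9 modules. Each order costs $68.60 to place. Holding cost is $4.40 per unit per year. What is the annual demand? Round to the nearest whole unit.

Squaring Q* = √(2DS/H) gives Q*² = 2DS/H.
From Q* = √(2DS/H): D = Q*²H / (2S) = 950.9² × 4.4 / (2 × 68.6) = 28998.014.

D ≈ 28,998 modules per year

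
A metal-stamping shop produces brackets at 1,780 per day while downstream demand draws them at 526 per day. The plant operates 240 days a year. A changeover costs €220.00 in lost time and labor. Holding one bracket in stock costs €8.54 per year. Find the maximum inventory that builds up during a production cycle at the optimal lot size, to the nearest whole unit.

I_max ≈ 2,141 brackets

Annual demand D = 526 × 240 = 126,240.
Production build-up factor (1 − d/p) = 1 − 526/1,780 = 0.7045.
Q* = √(2DS / (H(1 − d/p))) = √(2 × 126,240 × 220 / (8.54 × 0.7045)).
= √(55,545,600 / 6.0164) ≈ 3038.485.
Maximum inventory = Q*(1 − d/p) = 3038.485 × 0.7045 ≈ 2140.596.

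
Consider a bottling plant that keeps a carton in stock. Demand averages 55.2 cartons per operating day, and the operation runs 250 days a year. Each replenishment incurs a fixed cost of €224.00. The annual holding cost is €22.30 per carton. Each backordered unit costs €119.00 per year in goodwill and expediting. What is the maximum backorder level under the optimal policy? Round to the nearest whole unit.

Annual demand D = 55.2 × 250 = 13,800.
With planned backorders, Q* = √(2DS/H) · √((H+B)/B).
√(2DS/H) = √(2 × 13,800 × 224 / 22.3) = 526.534.
√((H+B)/B) = √((22.3+119)/119) = 1.0897.
Q* ≈ 573.751.
S* = Q* · H/(H+B) = 573.751 × 22.3/141.3 ≈ 90.550.

S* ≈ 91 cartons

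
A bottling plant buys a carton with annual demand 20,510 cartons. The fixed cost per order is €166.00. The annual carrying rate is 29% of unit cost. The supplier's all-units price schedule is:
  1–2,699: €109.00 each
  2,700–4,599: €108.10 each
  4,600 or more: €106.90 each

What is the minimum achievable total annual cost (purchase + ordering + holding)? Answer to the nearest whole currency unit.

TC* ≈ €2,250,261

Holding cost per unit per year at price C is H = 0.29·C.
Evaluate total cost at each tier's feasible EOQ or, if the EOQ is below the tier, at the tier's minimum quantity.
EOQ at €109.00 = 464.1 (feasible in tier 1): TC = 20,510×€109.00 + (20,510/464.1)×166 + (464.1/2)×0.29×€109.00 = €2,250,261.15.
EOQ at €108.10 = 466.1 < 2700, so use break Q=2700: TC = 20,510×€108.10 + (20,510/2700.0)×166 + (2700.0/2)×0.29×€108.10 = €2,260,713.14.
EOQ at €106.90 = 468.7 < 4600, so use break Q=4600: TC = 20,510×€106.90 + (20,510/4600.0)×166 + (4600.0/2)×0.29×€106.90 = €2,264,561.44.
Lowest total cost among the candidates is at Q = 464.1.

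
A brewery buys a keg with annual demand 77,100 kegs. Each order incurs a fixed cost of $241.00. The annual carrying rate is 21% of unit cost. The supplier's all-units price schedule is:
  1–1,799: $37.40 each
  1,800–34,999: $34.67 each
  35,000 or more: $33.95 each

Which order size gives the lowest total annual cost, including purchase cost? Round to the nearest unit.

Holding cost per unit per year at price C is H = 0.21·C.
For each price level, check whether its EOQ is feasible; otherwise the best quantity at that price is the breakpoint.
Tier 1 ($37.40): EOQ = 2175.2 exceeds tier's upper bound 1799, so this tier is dominated.
EOQ at $34.67 = 2259.2 (feasible in tier 2): TC = 77,100×$34.67 + (77,100/2259.2)×241 + (2259.2/2)×0.21×$34.67 = $2,689,505.92.
EOQ at $33.95 = 2283.1 < 35000, so use break Q=35000: TC = 77,100×$33.95 + (77,100/35000.0)×241 + (35000.0/2)×0.21×$33.95 = $2,742,842.14.
Lowest total cost is $2,689,505.92 at Q = 2259.2.

Q* ≈ 2,259 kegs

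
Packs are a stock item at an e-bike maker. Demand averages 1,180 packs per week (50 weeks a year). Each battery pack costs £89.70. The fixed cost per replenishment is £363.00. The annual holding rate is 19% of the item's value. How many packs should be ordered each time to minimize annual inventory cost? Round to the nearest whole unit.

Q* ≈ 1,585 packs

Annual demand D = 1,180 × 50 = 59,000.
Holding cost H = 0.19 × £89.70 = £17.0430 per unit per year.
EOQ = √(2DS / H) = √(2 × 59,000 × 363 / 17.043).
= √(42,834,000 / 17.043) = √2,513,289.9137 ≈ 1585.336.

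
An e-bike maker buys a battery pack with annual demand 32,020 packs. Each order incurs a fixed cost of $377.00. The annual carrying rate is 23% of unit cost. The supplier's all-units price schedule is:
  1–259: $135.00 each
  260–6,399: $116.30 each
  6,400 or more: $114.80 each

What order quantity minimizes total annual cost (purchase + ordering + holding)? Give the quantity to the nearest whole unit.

Holding cost per unit per year at price C is H = 0.23·C.
Candidates are each tier's EOQ (if it falls in that tier) and each price-break quantity.
Tier 1 ($135.00): EOQ = 881.8 exceeds tier's upper bound 259, so this tier is dominated.
EOQ at $116.30 = 950.0 (feasible in tier 2): TC = 32,020×$116.30 + (32,020/950.0)×377 + (950.0/2)×0.23×$116.30 = $3,749,338.66.
EOQ at $114.80 = 956.2 < 6400, so use break Q=6400: TC = 32,020×$114.80 + (32,020/6400.0)×377 + (6400.0/2)×0.23×$114.80 = $3,762,274.98.
Lowest total cost is $3,749,338.66 at Q = 950.0.

Q* ≈ 950 packs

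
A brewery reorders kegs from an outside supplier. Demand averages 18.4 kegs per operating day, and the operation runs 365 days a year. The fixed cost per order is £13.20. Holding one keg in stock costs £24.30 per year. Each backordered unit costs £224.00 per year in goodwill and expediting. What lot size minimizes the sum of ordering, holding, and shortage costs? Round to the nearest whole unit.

Annual demand D = 18.4 × 365 = 6,716.
With planned backorders, Q* = √(2DS/H) · √((H+B)/B).
√(2DS/H) = √(2 × 6,716 × 13.2 / 24.3) = 85.419.
√((H+B)/B) = √((24.3+224)/224) = 1.0528.
Q* ≈ 89.933.

Q* ≈ 90 kegs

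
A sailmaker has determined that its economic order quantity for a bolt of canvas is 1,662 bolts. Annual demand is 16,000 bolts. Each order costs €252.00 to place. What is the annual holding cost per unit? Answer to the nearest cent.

H ≈ €2.92

The basic EOQ model gives Q* = √(2DS/H); rearrange for the unknown.
From Q* = √(2DS/H): H = 2DS / Q*² = 2 × 16,000 × 252 / 1,662² = 2.9194.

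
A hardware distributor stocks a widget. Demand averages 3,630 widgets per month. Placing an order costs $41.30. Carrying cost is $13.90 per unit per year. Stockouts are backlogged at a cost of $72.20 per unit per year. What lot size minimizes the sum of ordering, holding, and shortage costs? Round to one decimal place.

Annual demand D = 3,630 × 12 = 43,560.
With planned backorders, Q* = √(2DS/H) · √((H+B)/B).
√(2DS/H) = √(2 × 43,560 × 41.3 / 13.9) = 508.776.
√((H+B)/B) = √((13.9+72.2)/72.2) = 1.0920.
Q* ≈ 555.597.

Q* ≈ 555.6 widgets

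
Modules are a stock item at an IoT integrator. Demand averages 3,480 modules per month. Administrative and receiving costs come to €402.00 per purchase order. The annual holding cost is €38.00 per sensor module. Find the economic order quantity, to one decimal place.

Annual demand D = 3,480 × 12 = 41,760.
EOQ = √(2DS / H) = √(2 × 41,760 × 402 / 38).
= √(33,575,040 / 38) = √883,553.6842 ≈ 939.975.

Q* ≈ 940.0 modules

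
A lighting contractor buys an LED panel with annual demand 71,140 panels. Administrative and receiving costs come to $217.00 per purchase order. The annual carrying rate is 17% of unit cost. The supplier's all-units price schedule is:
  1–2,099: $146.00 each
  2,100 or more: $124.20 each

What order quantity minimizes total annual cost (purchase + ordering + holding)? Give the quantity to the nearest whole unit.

Holding cost per unit per year at price C is H = 0.17·C.
For each price level, check whether its EOQ is feasible; otherwise the best quantity at that price is the breakpoint.
EOQ at $146.00 = 1115.3 (feasible in tier 1): TC = 71,140×$146.00 + (71,140/1115.3)×217 + (1115.3/2)×0.17×$146.00 = $10,414,122.33.
EOQ at $124.20 = 1209.3 < 2100, so use break Q=2100: TC = 71,140×$124.20 + (71,140/2100.0)×217 + (2100.0/2)×0.17×$124.20 = $8,865,108.83.
Lowest total cost is $8,865,108.83 at Q = 2100.0.

Q* ≈ 2,100 panels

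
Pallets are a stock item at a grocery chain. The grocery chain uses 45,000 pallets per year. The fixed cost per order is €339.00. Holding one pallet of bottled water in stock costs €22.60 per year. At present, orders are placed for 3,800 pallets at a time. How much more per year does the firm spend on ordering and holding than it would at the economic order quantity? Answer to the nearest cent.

EOQ = √(2DS/H) = √(2 × 45,000 × 339 / 22.6) ≈ 1161.90.
Cost at Q* = (D/Q*)S + (Q*/2)H = √(2DSH) ≈ €26,258.83.
Cost at Q = 3,800: (45,000/3,800)×339 + (3,800/2)×22.6 = €4,014.47 + €42,940.00 = €46,954.47.
Excess = €46,954.47 − €26,258.83 = €20,695.65.

Extra cost ≈ €20,695.65 per year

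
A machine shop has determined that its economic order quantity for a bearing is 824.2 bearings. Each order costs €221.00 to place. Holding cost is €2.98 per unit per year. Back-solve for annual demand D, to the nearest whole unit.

Invert the EOQ relation Q*² = 2DS/H.
From Q* = √(2DS/H): D = Q*²H / (2S) = 824.2² × 2.98 / (2 × 221) = 4579.934.

D ≈ 4,580 bearings per year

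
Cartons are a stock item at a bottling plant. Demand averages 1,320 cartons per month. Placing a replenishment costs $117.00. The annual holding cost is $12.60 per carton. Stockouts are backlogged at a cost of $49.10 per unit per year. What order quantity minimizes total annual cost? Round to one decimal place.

Annual demand D = 1,320 × 12 = 15,840.
With planned backorders, Q* = √(2DS/H) · √((H+B)/B).
√(2DS/H) = √(2 × 15,840 × 117 / 12.6) = 542.376.
√((H+B)/B) = √((12.6+49.1)/49.1) = 1.1210.
Q* ≈ 607.998.

Q* ≈ 608.0 cartons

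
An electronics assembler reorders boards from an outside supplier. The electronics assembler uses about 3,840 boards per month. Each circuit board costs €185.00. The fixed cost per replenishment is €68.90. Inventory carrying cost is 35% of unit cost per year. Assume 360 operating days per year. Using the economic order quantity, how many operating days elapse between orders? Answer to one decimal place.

T ≈ 2.4 days

Annual demand D = 3,840 × 12 = 46,080.
Holding cost H = 0.35 × €185.00 = €64.7500 per unit per year.
The optimal lot size = √(2DS/H) = √(2 × 46,080 × 68.9 / 64.75) ≈ 313.16.
Cycle time = Q*/D × 360 = 313.16 / 46,080 × 360 ≈ 2.447 days.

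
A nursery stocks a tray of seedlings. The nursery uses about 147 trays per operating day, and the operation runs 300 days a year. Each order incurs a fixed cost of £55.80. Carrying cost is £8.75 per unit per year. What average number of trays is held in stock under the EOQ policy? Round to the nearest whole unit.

Average inventory ≈ 375 trays

Annual demand D = 147 × 300 = 44,100.
EOQ = √(2DS/H) = √(2 × 44,100 × 55.8 / 8.75) ≈ 749.98.
Average inventory = Q*/2 ≈ 749.98 / 2 = 374.988.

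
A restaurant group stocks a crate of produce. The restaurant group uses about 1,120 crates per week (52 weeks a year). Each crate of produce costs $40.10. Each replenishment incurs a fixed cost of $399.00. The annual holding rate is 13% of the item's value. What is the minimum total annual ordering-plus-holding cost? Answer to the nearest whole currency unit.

TC* ≈ $15,565

Annual demand D = 1,120 × 52 = 58,240.
Holding cost H = 0.13 × $40.10 = $5.2130 per unit per year.
Q* = √(2DS/H) = √(2 × 58,240 × 399 / 5.213) ≈ 2985.85.
At Q*, ordering cost (D/Q*)S equals holding cost (Q*/2)H, each = √(DSH/2).
Minimum total = √(2DSH) = √(2 × 58,240 × 399 × 5.213) ≈ 15565.246.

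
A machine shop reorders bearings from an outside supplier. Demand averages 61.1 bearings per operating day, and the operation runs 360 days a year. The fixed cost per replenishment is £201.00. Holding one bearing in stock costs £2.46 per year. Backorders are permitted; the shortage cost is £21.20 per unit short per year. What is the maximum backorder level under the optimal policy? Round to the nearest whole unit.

Annual demand D = 61.1 × 360 = 21,996.
With planned backorders, Q* = √(2DS/H) · √((H+B)/B).
√(2DS/H) = √(2 × 21,996 × 201 / 2.46) = 1895.908.
√((H+B)/B) = √((2.46+21.2)/21.2) = 1.0564.
Q* ≈ 2002.888.
S* = Q* · H/(H+B) = 2002.888 × 2.46/23.66 ≈ 208.246.

S* ≈ 208 bearings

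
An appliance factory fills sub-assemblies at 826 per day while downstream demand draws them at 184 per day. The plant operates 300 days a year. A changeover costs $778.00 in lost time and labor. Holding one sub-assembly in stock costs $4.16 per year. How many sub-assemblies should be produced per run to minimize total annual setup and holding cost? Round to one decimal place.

Annual demand D = 184 × 300 = 55,200.
Production build-up factor (1 − d/p) = 1 − 184/826 = 0.7772.
Q* = √(2DS / (H(1 − d/p))) = √(2 × 55,200 × 778 / (4.16 × 0.7772)).
= √(85,891,200 / 3.2333) ≈ 5154.068.

Q* ≈ 5,154.1 sub-assemblies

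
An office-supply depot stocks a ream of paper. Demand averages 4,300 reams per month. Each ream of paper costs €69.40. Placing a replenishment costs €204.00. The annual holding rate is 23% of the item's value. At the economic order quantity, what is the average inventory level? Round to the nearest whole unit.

Annual demand D = 4,300 × 12 = 51,600.
Holding cost H = 0.23 × €69.40 = €15.9620 per unit per year.
EOQ = √(2DS/H) = √(2 × 51,600 × 204 / 15.962) ≈ 1148.45.
Average inventory = Q*/2 ≈ 1148.45 / 2 = 574.224.

Average inventory ≈ 574 reams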